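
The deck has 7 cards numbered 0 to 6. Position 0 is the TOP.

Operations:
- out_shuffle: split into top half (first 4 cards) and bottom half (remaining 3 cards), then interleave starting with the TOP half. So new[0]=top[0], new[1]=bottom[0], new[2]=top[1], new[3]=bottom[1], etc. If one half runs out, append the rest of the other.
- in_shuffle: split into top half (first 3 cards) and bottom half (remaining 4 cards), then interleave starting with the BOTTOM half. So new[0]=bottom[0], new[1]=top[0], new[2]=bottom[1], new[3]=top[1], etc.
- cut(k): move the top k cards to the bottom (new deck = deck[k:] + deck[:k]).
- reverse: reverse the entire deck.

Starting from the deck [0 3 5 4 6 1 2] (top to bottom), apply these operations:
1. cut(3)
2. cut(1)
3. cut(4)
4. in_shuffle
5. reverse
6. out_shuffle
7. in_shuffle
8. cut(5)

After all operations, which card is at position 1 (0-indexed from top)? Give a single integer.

After op 1 (cut(3)): [4 6 1 2 0 3 5]
After op 2 (cut(1)): [6 1 2 0 3 5 4]
After op 3 (cut(4)): [3 5 4 6 1 2 0]
After op 4 (in_shuffle): [6 3 1 5 2 4 0]
After op 5 (reverse): [0 4 2 5 1 3 6]
After op 6 (out_shuffle): [0 1 4 3 2 6 5]
After op 7 (in_shuffle): [3 0 2 1 6 4 5]
After op 8 (cut(5)): [4 5 3 0 2 1 6]
Position 1: card 5.

Answer: 5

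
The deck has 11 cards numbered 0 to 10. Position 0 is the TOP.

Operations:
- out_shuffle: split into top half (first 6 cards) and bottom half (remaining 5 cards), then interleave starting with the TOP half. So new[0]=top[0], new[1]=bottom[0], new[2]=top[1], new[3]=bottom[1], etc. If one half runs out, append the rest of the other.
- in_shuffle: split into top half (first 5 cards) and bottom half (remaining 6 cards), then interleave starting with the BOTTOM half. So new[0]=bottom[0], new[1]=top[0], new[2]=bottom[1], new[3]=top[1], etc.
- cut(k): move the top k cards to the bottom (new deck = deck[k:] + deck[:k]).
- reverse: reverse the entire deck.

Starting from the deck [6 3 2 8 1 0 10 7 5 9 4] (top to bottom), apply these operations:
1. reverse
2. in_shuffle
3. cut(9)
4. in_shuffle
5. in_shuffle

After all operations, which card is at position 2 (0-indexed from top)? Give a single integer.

Answer: 2

Derivation:
After op 1 (reverse): [4 9 5 7 10 0 1 8 2 3 6]
After op 2 (in_shuffle): [0 4 1 9 8 5 2 7 3 10 6]
After op 3 (cut(9)): [10 6 0 4 1 9 8 5 2 7 3]
After op 4 (in_shuffle): [9 10 8 6 5 0 2 4 7 1 3]
After op 5 (in_shuffle): [0 9 2 10 4 8 7 6 1 5 3]
Position 2: card 2.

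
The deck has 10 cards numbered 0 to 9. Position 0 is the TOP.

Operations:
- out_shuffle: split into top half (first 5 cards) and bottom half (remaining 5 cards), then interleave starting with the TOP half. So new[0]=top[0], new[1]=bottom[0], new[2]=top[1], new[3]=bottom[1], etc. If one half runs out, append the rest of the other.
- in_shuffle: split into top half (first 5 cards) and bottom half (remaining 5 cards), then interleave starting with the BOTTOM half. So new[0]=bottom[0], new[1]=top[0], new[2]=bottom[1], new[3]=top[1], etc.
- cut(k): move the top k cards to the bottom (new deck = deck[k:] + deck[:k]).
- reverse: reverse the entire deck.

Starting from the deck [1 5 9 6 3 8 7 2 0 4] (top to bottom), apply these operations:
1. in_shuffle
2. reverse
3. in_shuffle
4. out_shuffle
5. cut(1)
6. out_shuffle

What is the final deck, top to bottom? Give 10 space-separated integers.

Answer: 6 4 3 8 1 7 5 9 0 2

Derivation:
After op 1 (in_shuffle): [8 1 7 5 2 9 0 6 4 3]
After op 2 (reverse): [3 4 6 0 9 2 5 7 1 8]
After op 3 (in_shuffle): [2 3 5 4 7 6 1 0 8 9]
After op 4 (out_shuffle): [2 6 3 1 5 0 4 8 7 9]
After op 5 (cut(1)): [6 3 1 5 0 4 8 7 9 2]
After op 6 (out_shuffle): [6 4 3 8 1 7 5 9 0 2]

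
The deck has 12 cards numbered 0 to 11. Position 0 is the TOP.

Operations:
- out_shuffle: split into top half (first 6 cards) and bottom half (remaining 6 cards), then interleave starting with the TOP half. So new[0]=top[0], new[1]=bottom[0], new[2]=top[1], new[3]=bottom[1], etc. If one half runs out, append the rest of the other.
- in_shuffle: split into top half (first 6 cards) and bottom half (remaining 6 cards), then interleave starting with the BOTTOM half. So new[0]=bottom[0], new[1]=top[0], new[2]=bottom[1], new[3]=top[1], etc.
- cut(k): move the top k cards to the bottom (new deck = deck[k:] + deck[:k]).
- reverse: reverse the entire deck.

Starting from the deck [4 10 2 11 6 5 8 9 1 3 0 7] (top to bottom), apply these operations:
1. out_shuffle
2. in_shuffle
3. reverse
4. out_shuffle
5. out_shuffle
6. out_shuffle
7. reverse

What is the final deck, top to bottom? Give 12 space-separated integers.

Answer: 11 9 8 7 0 3 2 10 4 5 6 1

Derivation:
After op 1 (out_shuffle): [4 8 10 9 2 1 11 3 6 0 5 7]
After op 2 (in_shuffle): [11 4 3 8 6 10 0 9 5 2 7 1]
After op 3 (reverse): [1 7 2 5 9 0 10 6 8 3 4 11]
After op 4 (out_shuffle): [1 10 7 6 2 8 5 3 9 4 0 11]
After op 5 (out_shuffle): [1 5 10 3 7 9 6 4 2 0 8 11]
After op 6 (out_shuffle): [1 6 5 4 10 2 3 0 7 8 9 11]
After op 7 (reverse): [11 9 8 7 0 3 2 10 4 5 6 1]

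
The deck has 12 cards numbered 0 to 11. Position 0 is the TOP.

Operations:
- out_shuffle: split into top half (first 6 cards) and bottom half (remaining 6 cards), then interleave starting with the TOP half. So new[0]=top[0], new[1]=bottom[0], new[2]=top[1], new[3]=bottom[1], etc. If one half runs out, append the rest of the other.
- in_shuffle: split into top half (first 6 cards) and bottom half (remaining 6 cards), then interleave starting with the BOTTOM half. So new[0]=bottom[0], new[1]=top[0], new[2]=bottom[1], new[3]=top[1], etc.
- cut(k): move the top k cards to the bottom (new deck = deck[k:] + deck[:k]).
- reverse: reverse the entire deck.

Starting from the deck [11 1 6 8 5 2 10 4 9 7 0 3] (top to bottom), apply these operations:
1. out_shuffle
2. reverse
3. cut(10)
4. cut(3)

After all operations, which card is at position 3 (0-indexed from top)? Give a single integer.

After op 1 (out_shuffle): [11 10 1 4 6 9 8 7 5 0 2 3]
After op 2 (reverse): [3 2 0 5 7 8 9 6 4 1 10 11]
After op 3 (cut(10)): [10 11 3 2 0 5 7 8 9 6 4 1]
After op 4 (cut(3)): [2 0 5 7 8 9 6 4 1 10 11 3]
Position 3: card 7.

Answer: 7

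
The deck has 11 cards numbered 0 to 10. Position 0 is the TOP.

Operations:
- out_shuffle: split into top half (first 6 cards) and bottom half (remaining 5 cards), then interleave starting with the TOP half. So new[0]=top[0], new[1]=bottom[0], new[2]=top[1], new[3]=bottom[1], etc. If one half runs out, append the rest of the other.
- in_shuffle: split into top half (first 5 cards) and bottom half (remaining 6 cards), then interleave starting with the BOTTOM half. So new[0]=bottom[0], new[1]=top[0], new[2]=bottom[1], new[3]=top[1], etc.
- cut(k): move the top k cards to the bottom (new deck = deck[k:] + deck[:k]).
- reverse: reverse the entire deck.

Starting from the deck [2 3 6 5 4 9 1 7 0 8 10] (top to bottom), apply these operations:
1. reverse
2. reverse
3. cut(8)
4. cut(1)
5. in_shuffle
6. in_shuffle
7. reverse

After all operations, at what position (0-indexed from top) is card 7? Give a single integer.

After op 1 (reverse): [10 8 0 7 1 9 4 5 6 3 2]
After op 2 (reverse): [2 3 6 5 4 9 1 7 0 8 10]
After op 3 (cut(8)): [0 8 10 2 3 6 5 4 9 1 7]
After op 4 (cut(1)): [8 10 2 3 6 5 4 9 1 7 0]
After op 5 (in_shuffle): [5 8 4 10 9 2 1 3 7 6 0]
After op 6 (in_shuffle): [2 5 1 8 3 4 7 10 6 9 0]
After op 7 (reverse): [0 9 6 10 7 4 3 8 1 5 2]
Card 7 is at position 4.

Answer: 4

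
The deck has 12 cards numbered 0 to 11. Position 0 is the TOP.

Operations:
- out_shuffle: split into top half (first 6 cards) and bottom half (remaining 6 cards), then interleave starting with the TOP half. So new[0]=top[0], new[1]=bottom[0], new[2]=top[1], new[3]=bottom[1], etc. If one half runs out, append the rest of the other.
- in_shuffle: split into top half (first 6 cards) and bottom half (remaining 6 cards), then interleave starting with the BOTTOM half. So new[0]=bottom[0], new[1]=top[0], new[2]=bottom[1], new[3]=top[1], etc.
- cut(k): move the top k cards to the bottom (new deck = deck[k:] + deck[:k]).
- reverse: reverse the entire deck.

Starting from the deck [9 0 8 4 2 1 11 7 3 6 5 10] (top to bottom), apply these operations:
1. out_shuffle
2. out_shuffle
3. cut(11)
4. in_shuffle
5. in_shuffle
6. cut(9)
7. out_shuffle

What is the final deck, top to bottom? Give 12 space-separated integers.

After op 1 (out_shuffle): [9 11 0 7 8 3 4 6 2 5 1 10]
After op 2 (out_shuffle): [9 4 11 6 0 2 7 5 8 1 3 10]
After op 3 (cut(11)): [10 9 4 11 6 0 2 7 5 8 1 3]
After op 4 (in_shuffle): [2 10 7 9 5 4 8 11 1 6 3 0]
After op 5 (in_shuffle): [8 2 11 10 1 7 6 9 3 5 0 4]
After op 6 (cut(9)): [5 0 4 8 2 11 10 1 7 6 9 3]
After op 7 (out_shuffle): [5 10 0 1 4 7 8 6 2 9 11 3]

Answer: 5 10 0 1 4 7 8 6 2 9 11 3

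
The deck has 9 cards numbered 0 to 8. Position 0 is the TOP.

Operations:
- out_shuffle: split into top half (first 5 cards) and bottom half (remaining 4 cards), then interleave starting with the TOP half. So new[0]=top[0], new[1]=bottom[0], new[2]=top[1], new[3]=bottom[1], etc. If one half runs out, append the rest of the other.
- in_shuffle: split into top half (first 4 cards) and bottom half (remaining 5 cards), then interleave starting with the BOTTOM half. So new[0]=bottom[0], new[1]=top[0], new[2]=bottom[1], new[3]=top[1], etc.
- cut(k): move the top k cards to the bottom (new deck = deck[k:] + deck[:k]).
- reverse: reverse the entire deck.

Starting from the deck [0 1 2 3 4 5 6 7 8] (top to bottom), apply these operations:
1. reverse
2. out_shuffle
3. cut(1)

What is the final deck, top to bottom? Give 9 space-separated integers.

Answer: 3 7 2 6 1 5 0 4 8

Derivation:
After op 1 (reverse): [8 7 6 5 4 3 2 1 0]
After op 2 (out_shuffle): [8 3 7 2 6 1 5 0 4]
After op 3 (cut(1)): [3 7 2 6 1 5 0 4 8]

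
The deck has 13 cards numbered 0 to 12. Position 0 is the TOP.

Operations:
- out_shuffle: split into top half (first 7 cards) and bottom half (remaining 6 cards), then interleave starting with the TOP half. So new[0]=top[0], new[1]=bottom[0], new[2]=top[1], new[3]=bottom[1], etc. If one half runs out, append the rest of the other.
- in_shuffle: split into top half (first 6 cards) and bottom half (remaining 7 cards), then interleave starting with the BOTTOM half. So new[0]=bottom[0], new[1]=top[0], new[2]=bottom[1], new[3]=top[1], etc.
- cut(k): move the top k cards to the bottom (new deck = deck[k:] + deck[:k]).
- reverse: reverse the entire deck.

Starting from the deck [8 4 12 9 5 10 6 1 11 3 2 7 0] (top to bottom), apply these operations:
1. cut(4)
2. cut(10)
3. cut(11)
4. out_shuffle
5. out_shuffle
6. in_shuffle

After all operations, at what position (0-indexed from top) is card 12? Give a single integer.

After op 1 (cut(4)): [5 10 6 1 11 3 2 7 0 8 4 12 9]
After op 2 (cut(10)): [4 12 9 5 10 6 1 11 3 2 7 0 8]
After op 3 (cut(11)): [0 8 4 12 9 5 10 6 1 11 3 2 7]
After op 4 (out_shuffle): [0 6 8 1 4 11 12 3 9 2 5 7 10]
After op 5 (out_shuffle): [0 3 6 9 8 2 1 5 4 7 11 10 12]
After op 6 (in_shuffle): [1 0 5 3 4 6 7 9 11 8 10 2 12]
Card 12 is at position 12.

Answer: 12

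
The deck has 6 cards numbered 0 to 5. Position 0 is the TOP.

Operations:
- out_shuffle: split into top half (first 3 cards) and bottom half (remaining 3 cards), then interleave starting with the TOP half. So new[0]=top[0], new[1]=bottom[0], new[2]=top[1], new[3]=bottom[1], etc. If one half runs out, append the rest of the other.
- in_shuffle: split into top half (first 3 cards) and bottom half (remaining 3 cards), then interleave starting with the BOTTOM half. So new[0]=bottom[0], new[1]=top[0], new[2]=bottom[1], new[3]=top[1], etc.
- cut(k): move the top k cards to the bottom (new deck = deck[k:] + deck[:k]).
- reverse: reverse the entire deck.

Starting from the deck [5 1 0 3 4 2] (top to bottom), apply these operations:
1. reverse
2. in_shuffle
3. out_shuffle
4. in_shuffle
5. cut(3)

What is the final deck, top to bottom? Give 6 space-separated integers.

After op 1 (reverse): [2 4 3 0 1 5]
After op 2 (in_shuffle): [0 2 1 4 5 3]
After op 3 (out_shuffle): [0 4 2 5 1 3]
After op 4 (in_shuffle): [5 0 1 4 3 2]
After op 5 (cut(3)): [4 3 2 5 0 1]

Answer: 4 3 2 5 0 1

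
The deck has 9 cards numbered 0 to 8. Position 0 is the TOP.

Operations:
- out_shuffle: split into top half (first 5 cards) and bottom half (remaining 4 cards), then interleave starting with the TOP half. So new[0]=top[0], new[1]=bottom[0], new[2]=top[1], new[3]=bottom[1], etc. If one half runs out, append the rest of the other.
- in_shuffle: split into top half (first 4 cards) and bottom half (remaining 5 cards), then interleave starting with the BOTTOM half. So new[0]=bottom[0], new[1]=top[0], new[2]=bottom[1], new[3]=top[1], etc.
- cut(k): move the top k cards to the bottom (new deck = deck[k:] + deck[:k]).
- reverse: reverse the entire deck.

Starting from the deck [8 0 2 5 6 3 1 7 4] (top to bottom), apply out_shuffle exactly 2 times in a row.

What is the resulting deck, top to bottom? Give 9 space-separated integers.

Answer: 8 7 3 5 0 4 1 6 2

Derivation:
After op 1 (out_shuffle): [8 3 0 1 2 7 5 4 6]
After op 2 (out_shuffle): [8 7 3 5 0 4 1 6 2]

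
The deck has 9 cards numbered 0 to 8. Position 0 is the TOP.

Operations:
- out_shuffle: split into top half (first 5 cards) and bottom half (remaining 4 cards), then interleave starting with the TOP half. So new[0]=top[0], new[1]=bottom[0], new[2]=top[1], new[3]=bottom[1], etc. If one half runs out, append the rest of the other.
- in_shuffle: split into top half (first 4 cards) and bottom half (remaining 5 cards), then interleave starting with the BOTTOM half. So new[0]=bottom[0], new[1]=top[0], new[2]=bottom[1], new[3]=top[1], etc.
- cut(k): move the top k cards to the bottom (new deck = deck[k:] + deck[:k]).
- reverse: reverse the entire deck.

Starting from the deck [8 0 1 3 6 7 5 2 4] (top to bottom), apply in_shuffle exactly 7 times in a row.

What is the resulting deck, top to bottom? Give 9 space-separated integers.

After op 1 (in_shuffle): [6 8 7 0 5 1 2 3 4]
After op 2 (in_shuffle): [5 6 1 8 2 7 3 0 4]
After op 3 (in_shuffle): [2 5 7 6 3 1 0 8 4]
After op 4 (in_shuffle): [3 2 1 5 0 7 8 6 4]
After op 5 (in_shuffle): [0 3 7 2 8 1 6 5 4]
After op 6 (in_shuffle): [8 0 1 3 6 7 5 2 4]
After op 7 (in_shuffle): [6 8 7 0 5 1 2 3 4]

Answer: 6 8 7 0 5 1 2 3 4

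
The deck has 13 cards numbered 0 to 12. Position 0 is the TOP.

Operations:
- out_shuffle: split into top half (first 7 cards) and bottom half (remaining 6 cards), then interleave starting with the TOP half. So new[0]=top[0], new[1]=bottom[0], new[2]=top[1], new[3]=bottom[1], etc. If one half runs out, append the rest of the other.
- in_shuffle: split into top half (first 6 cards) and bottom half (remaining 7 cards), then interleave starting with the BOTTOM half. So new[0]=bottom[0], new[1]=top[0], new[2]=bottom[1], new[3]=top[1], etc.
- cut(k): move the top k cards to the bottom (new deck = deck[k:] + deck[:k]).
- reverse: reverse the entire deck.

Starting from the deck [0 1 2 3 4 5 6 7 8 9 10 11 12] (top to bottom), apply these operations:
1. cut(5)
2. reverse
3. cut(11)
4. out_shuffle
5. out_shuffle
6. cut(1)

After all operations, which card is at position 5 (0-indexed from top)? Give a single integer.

After op 1 (cut(5)): [5 6 7 8 9 10 11 12 0 1 2 3 4]
After op 2 (reverse): [4 3 2 1 0 12 11 10 9 8 7 6 5]
After op 3 (cut(11)): [6 5 4 3 2 1 0 12 11 10 9 8 7]
After op 4 (out_shuffle): [6 12 5 11 4 10 3 9 2 8 1 7 0]
After op 5 (out_shuffle): [6 9 12 2 5 8 11 1 4 7 10 0 3]
After op 6 (cut(1)): [9 12 2 5 8 11 1 4 7 10 0 3 6]
Position 5: card 11.

Answer: 11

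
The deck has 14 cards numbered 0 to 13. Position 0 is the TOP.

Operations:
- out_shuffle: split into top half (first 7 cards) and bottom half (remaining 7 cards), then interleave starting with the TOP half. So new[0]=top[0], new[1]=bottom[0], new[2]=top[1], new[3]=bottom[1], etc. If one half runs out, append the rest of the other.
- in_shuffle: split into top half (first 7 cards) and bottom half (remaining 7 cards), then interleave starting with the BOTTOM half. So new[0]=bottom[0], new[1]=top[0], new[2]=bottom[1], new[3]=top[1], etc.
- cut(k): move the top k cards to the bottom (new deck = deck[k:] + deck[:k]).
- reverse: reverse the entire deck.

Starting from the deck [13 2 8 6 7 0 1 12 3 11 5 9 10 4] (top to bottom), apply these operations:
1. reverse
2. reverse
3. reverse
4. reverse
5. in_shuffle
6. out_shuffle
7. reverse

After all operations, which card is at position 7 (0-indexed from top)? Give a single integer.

Answer: 2

Derivation:
After op 1 (reverse): [4 10 9 5 11 3 12 1 0 7 6 8 2 13]
After op 2 (reverse): [13 2 8 6 7 0 1 12 3 11 5 9 10 4]
After op 3 (reverse): [4 10 9 5 11 3 12 1 0 7 6 8 2 13]
After op 4 (reverse): [13 2 8 6 7 0 1 12 3 11 5 9 10 4]
After op 5 (in_shuffle): [12 13 3 2 11 8 5 6 9 7 10 0 4 1]
After op 6 (out_shuffle): [12 6 13 9 3 7 2 10 11 0 8 4 5 1]
After op 7 (reverse): [1 5 4 8 0 11 10 2 7 3 9 13 6 12]
Position 7: card 2.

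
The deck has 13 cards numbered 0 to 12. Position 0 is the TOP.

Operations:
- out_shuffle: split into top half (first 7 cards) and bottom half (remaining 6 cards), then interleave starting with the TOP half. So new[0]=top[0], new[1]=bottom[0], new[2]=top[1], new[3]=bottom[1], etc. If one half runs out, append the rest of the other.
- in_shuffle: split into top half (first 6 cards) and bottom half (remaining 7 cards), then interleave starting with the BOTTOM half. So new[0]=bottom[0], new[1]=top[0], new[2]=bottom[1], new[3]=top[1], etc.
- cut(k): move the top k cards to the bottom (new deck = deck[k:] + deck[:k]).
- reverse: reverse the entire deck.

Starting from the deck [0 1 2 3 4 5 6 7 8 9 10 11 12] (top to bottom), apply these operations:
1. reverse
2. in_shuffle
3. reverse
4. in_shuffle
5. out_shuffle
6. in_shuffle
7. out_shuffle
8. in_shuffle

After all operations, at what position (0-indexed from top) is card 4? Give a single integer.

Answer: 4

Derivation:
After op 1 (reverse): [12 11 10 9 8 7 6 5 4 3 2 1 0]
After op 2 (in_shuffle): [6 12 5 11 4 10 3 9 2 8 1 7 0]
After op 3 (reverse): [0 7 1 8 2 9 3 10 4 11 5 12 6]
After op 4 (in_shuffle): [3 0 10 7 4 1 11 8 5 2 12 9 6]
After op 5 (out_shuffle): [3 8 0 5 10 2 7 12 4 9 1 6 11]
After op 6 (in_shuffle): [7 3 12 8 4 0 9 5 1 10 6 2 11]
After op 7 (out_shuffle): [7 5 3 1 12 10 8 6 4 2 0 11 9]
After op 8 (in_shuffle): [8 7 6 5 4 3 2 1 0 12 11 10 9]
Card 4 is at position 4.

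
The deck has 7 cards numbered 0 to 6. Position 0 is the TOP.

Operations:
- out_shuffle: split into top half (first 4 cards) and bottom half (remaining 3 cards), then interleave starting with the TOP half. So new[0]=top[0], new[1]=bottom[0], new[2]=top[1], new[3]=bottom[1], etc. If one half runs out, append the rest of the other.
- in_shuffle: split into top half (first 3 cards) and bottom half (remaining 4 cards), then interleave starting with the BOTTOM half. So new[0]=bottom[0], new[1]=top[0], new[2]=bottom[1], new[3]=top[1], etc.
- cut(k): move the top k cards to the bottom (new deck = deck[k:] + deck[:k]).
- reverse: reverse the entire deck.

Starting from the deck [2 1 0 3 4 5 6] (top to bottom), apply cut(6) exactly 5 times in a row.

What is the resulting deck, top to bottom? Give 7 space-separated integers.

After op 1 (cut(6)): [6 2 1 0 3 4 5]
After op 2 (cut(6)): [5 6 2 1 0 3 4]
After op 3 (cut(6)): [4 5 6 2 1 0 3]
After op 4 (cut(6)): [3 4 5 6 2 1 0]
After op 5 (cut(6)): [0 3 4 5 6 2 1]

Answer: 0 3 4 5 6 2 1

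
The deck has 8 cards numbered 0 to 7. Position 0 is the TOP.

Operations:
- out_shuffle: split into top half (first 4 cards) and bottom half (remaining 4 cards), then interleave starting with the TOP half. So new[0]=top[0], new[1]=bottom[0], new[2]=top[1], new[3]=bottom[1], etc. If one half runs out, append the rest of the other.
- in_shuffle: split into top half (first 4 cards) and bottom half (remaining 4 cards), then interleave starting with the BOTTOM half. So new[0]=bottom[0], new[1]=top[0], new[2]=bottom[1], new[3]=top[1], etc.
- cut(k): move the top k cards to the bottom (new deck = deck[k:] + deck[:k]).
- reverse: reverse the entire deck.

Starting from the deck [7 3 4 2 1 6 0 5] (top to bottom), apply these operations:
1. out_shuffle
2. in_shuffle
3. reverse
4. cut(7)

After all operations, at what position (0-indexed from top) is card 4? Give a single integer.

Answer: 0

Derivation:
After op 1 (out_shuffle): [7 1 3 6 4 0 2 5]
After op 2 (in_shuffle): [4 7 0 1 2 3 5 6]
After op 3 (reverse): [6 5 3 2 1 0 7 4]
After op 4 (cut(7)): [4 6 5 3 2 1 0 7]
Card 4 is at position 0.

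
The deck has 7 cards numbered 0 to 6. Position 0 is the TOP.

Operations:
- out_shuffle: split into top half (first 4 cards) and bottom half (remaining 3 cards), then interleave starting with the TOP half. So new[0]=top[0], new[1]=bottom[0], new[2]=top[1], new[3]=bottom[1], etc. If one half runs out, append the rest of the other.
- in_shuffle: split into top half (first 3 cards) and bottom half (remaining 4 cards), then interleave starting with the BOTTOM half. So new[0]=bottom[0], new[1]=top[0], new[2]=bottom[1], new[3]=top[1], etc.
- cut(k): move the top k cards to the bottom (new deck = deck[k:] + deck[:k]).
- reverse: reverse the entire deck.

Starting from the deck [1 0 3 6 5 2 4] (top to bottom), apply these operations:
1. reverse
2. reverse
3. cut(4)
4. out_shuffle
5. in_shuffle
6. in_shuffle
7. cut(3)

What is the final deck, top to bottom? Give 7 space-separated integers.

Answer: 5 2 4 1 0 3 6

Derivation:
After op 1 (reverse): [4 2 5 6 3 0 1]
After op 2 (reverse): [1 0 3 6 5 2 4]
After op 3 (cut(4)): [5 2 4 1 0 3 6]
After op 4 (out_shuffle): [5 0 2 3 4 6 1]
After op 5 (in_shuffle): [3 5 4 0 6 2 1]
After op 6 (in_shuffle): [0 3 6 5 2 4 1]
After op 7 (cut(3)): [5 2 4 1 0 3 6]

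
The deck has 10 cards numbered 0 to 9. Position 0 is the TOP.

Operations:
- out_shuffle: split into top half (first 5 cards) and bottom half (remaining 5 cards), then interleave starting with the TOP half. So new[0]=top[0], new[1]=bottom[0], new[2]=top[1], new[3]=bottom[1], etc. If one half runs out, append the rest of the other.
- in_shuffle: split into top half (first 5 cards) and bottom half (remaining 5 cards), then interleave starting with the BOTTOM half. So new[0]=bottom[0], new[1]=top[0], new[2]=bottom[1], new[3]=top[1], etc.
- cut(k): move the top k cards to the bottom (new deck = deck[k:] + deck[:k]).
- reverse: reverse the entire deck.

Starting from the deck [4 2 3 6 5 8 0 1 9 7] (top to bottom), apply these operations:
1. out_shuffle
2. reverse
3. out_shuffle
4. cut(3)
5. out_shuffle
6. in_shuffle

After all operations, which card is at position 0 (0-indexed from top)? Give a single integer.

Answer: 7

Derivation:
After op 1 (out_shuffle): [4 8 2 0 3 1 6 9 5 7]
After op 2 (reverse): [7 5 9 6 1 3 0 2 8 4]
After op 3 (out_shuffle): [7 3 5 0 9 2 6 8 1 4]
After op 4 (cut(3)): [0 9 2 6 8 1 4 7 3 5]
After op 5 (out_shuffle): [0 1 9 4 2 7 6 3 8 5]
After op 6 (in_shuffle): [7 0 6 1 3 9 8 4 5 2]
Position 0: card 7.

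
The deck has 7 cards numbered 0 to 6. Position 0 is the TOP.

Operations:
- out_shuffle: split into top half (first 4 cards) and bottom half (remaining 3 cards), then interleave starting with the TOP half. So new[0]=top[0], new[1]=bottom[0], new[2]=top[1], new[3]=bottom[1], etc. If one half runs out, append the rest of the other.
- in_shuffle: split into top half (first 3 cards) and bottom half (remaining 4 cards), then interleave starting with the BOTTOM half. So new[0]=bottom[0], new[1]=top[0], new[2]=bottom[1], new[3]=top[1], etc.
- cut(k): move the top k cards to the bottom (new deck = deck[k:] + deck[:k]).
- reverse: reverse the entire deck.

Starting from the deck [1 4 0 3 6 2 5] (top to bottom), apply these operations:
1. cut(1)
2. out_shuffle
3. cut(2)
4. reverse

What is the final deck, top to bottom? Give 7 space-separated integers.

After op 1 (cut(1)): [4 0 3 6 2 5 1]
After op 2 (out_shuffle): [4 2 0 5 3 1 6]
After op 3 (cut(2)): [0 5 3 1 6 4 2]
After op 4 (reverse): [2 4 6 1 3 5 0]

Answer: 2 4 6 1 3 5 0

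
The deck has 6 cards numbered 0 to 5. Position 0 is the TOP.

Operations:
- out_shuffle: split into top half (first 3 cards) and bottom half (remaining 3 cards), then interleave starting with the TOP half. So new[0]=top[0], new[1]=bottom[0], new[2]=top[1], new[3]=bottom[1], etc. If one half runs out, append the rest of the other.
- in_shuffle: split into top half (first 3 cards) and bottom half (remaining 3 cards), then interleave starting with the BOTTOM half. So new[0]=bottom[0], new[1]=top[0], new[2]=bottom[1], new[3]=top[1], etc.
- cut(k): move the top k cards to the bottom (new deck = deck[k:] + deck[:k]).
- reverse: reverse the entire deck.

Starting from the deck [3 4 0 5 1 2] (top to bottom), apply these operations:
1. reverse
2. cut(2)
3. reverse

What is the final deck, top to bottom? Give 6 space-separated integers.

Answer: 1 2 3 4 0 5

Derivation:
After op 1 (reverse): [2 1 5 0 4 3]
After op 2 (cut(2)): [5 0 4 3 2 1]
After op 3 (reverse): [1 2 3 4 0 5]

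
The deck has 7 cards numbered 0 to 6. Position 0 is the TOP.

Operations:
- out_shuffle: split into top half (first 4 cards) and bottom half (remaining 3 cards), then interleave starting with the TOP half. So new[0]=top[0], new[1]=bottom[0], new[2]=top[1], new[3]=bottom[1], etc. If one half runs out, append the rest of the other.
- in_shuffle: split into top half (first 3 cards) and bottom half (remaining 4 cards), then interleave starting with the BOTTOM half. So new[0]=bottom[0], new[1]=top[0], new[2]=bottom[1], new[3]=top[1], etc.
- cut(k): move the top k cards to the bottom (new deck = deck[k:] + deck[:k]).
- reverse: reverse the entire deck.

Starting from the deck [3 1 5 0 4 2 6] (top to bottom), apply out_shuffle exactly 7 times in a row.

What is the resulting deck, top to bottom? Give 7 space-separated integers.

Answer: 3 4 1 2 5 6 0

Derivation:
After op 1 (out_shuffle): [3 4 1 2 5 6 0]
After op 2 (out_shuffle): [3 5 4 6 1 0 2]
After op 3 (out_shuffle): [3 1 5 0 4 2 6]
After op 4 (out_shuffle): [3 4 1 2 5 6 0]
After op 5 (out_shuffle): [3 5 4 6 1 0 2]
After op 6 (out_shuffle): [3 1 5 0 4 2 6]
After op 7 (out_shuffle): [3 4 1 2 5 6 0]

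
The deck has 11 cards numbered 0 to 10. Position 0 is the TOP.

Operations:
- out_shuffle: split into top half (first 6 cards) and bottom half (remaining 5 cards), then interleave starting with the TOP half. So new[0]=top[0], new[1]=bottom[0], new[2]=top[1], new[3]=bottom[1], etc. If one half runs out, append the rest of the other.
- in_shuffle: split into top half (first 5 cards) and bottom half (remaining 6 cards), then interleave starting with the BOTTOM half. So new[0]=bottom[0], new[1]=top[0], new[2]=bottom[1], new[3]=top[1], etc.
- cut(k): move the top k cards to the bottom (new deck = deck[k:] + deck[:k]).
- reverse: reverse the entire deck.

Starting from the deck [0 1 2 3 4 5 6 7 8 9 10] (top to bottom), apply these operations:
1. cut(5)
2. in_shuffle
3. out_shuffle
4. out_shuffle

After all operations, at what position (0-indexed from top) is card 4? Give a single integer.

Answer: 7

Derivation:
After op 1 (cut(5)): [5 6 7 8 9 10 0 1 2 3 4]
After op 2 (in_shuffle): [10 5 0 6 1 7 2 8 3 9 4]
After op 3 (out_shuffle): [10 2 5 8 0 3 6 9 1 4 7]
After op 4 (out_shuffle): [10 6 2 9 5 1 8 4 0 7 3]
Card 4 is at position 7.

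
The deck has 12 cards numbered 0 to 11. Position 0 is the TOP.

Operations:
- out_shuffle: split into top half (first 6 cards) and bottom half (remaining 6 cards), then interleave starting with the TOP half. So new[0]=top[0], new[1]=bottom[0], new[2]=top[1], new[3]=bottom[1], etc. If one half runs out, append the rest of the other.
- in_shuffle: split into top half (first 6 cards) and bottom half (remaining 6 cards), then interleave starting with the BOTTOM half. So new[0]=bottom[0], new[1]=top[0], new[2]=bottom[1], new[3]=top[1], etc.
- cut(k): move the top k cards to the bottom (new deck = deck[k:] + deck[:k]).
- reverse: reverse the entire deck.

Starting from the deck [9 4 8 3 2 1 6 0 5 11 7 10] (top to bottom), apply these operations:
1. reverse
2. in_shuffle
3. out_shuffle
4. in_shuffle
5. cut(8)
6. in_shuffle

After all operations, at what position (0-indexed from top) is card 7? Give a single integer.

After op 1 (reverse): [10 7 11 5 0 6 1 2 3 8 4 9]
After op 2 (in_shuffle): [1 10 2 7 3 11 8 5 4 0 9 6]
After op 3 (out_shuffle): [1 8 10 5 2 4 7 0 3 9 11 6]
After op 4 (in_shuffle): [7 1 0 8 3 10 9 5 11 2 6 4]
After op 5 (cut(8)): [11 2 6 4 7 1 0 8 3 10 9 5]
After op 6 (in_shuffle): [0 11 8 2 3 6 10 4 9 7 5 1]
Card 7 is at position 9.

Answer: 9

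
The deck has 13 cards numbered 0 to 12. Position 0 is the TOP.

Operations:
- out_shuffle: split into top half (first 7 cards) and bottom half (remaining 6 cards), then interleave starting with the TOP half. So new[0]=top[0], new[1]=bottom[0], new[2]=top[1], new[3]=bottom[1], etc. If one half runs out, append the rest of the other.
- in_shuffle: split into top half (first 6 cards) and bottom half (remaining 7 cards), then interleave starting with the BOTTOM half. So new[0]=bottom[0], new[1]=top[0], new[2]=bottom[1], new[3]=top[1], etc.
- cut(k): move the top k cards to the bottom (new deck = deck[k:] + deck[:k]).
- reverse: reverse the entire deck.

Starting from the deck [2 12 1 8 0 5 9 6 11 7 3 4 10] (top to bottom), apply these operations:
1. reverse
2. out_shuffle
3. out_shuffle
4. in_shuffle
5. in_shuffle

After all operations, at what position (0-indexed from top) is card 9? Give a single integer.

After op 1 (reverse): [10 4 3 7 11 6 9 5 0 8 1 12 2]
After op 2 (out_shuffle): [10 5 4 0 3 8 7 1 11 12 6 2 9]
After op 3 (out_shuffle): [10 1 5 11 4 12 0 6 3 2 8 9 7]
After op 4 (in_shuffle): [0 10 6 1 3 5 2 11 8 4 9 12 7]
After op 5 (in_shuffle): [2 0 11 10 8 6 4 1 9 3 12 5 7]
Card 9 is at position 8.

Answer: 8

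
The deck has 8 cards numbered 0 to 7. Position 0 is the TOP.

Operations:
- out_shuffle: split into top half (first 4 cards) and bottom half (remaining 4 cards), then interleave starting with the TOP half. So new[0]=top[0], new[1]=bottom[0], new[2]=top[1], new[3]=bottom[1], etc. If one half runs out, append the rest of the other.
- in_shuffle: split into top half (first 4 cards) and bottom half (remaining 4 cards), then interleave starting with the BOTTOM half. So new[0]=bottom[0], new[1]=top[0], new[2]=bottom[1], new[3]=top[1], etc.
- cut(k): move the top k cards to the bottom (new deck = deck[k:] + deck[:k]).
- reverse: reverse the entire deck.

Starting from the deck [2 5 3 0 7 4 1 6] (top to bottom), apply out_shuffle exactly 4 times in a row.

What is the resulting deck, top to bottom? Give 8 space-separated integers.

Answer: 2 7 5 4 3 1 0 6

Derivation:
After op 1 (out_shuffle): [2 7 5 4 3 1 0 6]
After op 2 (out_shuffle): [2 3 7 1 5 0 4 6]
After op 3 (out_shuffle): [2 5 3 0 7 4 1 6]
After op 4 (out_shuffle): [2 7 5 4 3 1 0 6]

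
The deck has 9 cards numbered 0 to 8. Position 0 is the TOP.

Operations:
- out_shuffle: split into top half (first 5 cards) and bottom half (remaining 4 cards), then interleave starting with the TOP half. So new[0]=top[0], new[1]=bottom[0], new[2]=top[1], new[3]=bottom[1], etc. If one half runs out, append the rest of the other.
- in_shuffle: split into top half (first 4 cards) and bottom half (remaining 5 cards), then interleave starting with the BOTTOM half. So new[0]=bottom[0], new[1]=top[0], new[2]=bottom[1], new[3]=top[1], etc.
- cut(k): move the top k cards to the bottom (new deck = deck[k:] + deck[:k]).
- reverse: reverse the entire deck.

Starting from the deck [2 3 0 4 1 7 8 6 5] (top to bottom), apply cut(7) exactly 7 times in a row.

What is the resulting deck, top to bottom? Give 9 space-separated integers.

After op 1 (cut(7)): [6 5 2 3 0 4 1 7 8]
After op 2 (cut(7)): [7 8 6 5 2 3 0 4 1]
After op 3 (cut(7)): [4 1 7 8 6 5 2 3 0]
After op 4 (cut(7)): [3 0 4 1 7 8 6 5 2]
After op 5 (cut(7)): [5 2 3 0 4 1 7 8 6]
After op 6 (cut(7)): [8 6 5 2 3 0 4 1 7]
After op 7 (cut(7)): [1 7 8 6 5 2 3 0 4]

Answer: 1 7 8 6 5 2 3 0 4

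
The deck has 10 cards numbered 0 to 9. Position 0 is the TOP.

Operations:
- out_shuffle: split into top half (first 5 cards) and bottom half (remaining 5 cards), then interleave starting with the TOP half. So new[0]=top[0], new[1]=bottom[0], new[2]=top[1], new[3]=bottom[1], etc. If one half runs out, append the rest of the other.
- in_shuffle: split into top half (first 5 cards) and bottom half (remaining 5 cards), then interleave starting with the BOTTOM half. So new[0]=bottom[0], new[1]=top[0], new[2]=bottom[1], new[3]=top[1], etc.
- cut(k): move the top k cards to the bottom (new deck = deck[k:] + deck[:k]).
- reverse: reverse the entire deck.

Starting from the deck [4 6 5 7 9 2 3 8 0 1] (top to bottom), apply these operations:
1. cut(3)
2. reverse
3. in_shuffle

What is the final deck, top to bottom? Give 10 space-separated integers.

After op 1 (cut(3)): [7 9 2 3 8 0 1 4 6 5]
After op 2 (reverse): [5 6 4 1 0 8 3 2 9 7]
After op 3 (in_shuffle): [8 5 3 6 2 4 9 1 7 0]

Answer: 8 5 3 6 2 4 9 1 7 0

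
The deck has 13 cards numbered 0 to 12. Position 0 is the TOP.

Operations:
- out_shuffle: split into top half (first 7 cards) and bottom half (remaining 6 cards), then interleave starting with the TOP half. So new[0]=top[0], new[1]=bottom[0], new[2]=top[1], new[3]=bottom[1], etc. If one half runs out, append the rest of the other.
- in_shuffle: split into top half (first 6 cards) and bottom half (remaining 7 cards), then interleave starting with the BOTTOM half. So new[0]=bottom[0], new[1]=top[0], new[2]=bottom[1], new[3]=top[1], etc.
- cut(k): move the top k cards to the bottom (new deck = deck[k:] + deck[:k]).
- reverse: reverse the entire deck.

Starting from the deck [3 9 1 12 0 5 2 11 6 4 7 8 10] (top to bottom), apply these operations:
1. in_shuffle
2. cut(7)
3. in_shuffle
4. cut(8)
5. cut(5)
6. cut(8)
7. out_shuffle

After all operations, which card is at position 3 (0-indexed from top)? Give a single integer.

After op 1 (in_shuffle): [2 3 11 9 6 1 4 12 7 0 8 5 10]
After op 2 (cut(7)): [12 7 0 8 5 10 2 3 11 9 6 1 4]
After op 3 (in_shuffle): [2 12 3 7 11 0 9 8 6 5 1 10 4]
After op 4 (cut(8)): [6 5 1 10 4 2 12 3 7 11 0 9 8]
After op 5 (cut(5)): [2 12 3 7 11 0 9 8 6 5 1 10 4]
After op 6 (cut(8)): [6 5 1 10 4 2 12 3 7 11 0 9 8]
After op 7 (out_shuffle): [6 3 5 7 1 11 10 0 4 9 2 8 12]
Position 3: card 7.

Answer: 7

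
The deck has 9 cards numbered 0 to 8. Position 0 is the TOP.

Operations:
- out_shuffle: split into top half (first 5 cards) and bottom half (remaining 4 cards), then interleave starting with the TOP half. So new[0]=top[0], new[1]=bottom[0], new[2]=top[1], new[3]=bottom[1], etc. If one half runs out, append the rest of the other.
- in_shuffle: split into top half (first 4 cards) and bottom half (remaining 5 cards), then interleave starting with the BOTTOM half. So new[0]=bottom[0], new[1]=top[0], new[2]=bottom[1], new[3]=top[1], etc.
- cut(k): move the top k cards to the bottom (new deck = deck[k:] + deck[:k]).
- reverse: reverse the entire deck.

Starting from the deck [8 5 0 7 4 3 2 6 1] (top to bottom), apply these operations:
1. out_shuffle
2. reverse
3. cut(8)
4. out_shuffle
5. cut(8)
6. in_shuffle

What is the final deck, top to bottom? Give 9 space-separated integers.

Answer: 2 6 1 8 5 0 7 4 3

Derivation:
After op 1 (out_shuffle): [8 3 5 2 0 6 7 1 4]
After op 2 (reverse): [4 1 7 6 0 2 5 3 8]
After op 3 (cut(8)): [8 4 1 7 6 0 2 5 3]
After op 4 (out_shuffle): [8 0 4 2 1 5 7 3 6]
After op 5 (cut(8)): [6 8 0 4 2 1 5 7 3]
After op 6 (in_shuffle): [2 6 1 8 5 0 7 4 3]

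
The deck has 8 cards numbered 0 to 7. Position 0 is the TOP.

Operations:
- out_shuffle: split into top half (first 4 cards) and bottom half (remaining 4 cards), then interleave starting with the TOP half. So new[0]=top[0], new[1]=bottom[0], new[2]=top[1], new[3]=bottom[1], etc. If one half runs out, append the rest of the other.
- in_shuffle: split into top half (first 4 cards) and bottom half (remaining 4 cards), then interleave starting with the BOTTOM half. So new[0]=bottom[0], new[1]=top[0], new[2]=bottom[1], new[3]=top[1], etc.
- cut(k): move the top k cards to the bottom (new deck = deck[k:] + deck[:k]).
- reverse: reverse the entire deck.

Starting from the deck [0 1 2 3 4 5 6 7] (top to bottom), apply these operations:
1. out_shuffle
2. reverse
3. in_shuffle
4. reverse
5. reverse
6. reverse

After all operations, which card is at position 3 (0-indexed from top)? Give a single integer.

Answer: 4

Derivation:
After op 1 (out_shuffle): [0 4 1 5 2 6 3 7]
After op 2 (reverse): [7 3 6 2 5 1 4 0]
After op 3 (in_shuffle): [5 7 1 3 4 6 0 2]
After op 4 (reverse): [2 0 6 4 3 1 7 5]
After op 5 (reverse): [5 7 1 3 4 6 0 2]
After op 6 (reverse): [2 0 6 4 3 1 7 5]
Position 3: card 4.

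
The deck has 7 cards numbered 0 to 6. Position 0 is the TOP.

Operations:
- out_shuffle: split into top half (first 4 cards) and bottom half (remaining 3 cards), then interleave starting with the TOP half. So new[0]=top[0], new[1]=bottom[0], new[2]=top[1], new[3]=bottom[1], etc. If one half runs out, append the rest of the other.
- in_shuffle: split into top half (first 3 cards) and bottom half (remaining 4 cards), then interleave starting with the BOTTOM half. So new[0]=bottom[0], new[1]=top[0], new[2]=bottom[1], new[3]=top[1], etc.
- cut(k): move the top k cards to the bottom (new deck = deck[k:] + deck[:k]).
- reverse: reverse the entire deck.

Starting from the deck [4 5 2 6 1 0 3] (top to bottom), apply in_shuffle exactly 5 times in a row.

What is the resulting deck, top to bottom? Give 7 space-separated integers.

After op 1 (in_shuffle): [6 4 1 5 0 2 3]
After op 2 (in_shuffle): [5 6 0 4 2 1 3]
After op 3 (in_shuffle): [4 5 2 6 1 0 3]
After op 4 (in_shuffle): [6 4 1 5 0 2 3]
After op 5 (in_shuffle): [5 6 0 4 2 1 3]

Answer: 5 6 0 4 2 1 3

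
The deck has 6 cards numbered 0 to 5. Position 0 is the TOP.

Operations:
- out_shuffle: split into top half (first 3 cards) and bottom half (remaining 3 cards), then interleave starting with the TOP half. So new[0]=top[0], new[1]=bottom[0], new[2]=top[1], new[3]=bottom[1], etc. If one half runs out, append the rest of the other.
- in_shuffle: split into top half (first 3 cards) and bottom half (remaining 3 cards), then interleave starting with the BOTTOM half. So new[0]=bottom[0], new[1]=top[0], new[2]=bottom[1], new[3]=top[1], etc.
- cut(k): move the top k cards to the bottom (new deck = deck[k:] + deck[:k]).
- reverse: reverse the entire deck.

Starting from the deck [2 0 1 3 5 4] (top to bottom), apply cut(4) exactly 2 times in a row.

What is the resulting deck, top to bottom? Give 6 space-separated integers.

Answer: 1 3 5 4 2 0

Derivation:
After op 1 (cut(4)): [5 4 2 0 1 3]
After op 2 (cut(4)): [1 3 5 4 2 0]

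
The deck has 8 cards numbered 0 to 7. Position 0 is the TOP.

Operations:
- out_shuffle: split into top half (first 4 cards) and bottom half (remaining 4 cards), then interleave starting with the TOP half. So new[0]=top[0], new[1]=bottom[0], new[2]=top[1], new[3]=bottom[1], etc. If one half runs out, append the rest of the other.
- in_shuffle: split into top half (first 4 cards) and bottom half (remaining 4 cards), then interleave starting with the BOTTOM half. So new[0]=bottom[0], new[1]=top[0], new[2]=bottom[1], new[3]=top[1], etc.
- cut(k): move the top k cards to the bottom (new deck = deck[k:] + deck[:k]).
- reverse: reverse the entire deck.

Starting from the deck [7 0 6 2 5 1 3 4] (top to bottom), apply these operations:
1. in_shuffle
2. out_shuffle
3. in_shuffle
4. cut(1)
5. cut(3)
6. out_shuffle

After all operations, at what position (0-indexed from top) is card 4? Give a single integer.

After op 1 (in_shuffle): [5 7 1 0 3 6 4 2]
After op 2 (out_shuffle): [5 3 7 6 1 4 0 2]
After op 3 (in_shuffle): [1 5 4 3 0 7 2 6]
After op 4 (cut(1)): [5 4 3 0 7 2 6 1]
After op 5 (cut(3)): [0 7 2 6 1 5 4 3]
After op 6 (out_shuffle): [0 1 7 5 2 4 6 3]
Card 4 is at position 5.

Answer: 5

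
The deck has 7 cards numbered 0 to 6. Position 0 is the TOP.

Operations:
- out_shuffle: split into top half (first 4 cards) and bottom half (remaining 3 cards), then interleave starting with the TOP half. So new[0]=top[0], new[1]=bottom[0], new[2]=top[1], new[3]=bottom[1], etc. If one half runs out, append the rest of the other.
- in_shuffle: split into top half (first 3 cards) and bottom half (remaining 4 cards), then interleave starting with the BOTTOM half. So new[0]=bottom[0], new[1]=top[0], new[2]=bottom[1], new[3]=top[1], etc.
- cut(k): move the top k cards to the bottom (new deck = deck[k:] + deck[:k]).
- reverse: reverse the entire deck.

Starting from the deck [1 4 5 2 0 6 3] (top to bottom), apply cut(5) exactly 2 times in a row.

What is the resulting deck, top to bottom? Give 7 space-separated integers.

After op 1 (cut(5)): [6 3 1 4 5 2 0]
After op 2 (cut(5)): [2 0 6 3 1 4 5]

Answer: 2 0 6 3 1 4 5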